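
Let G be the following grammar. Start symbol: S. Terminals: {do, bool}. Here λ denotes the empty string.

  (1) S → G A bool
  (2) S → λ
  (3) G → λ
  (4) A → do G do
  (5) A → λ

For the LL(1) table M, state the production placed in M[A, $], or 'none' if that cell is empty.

none

FIRST(G): from G→λ we get {λ}. So FIRST(G) = {λ}.
FIRST(A): from A→do G do we get {do}; from A→λ we get {λ}. So FIRST(A) = {λ, do}.
FIRST(S): from S→G A bool we get {bool, do}; from S→λ we get {λ}. So FIRST(S) = {λ, bool, do}.
FOLLOW(S) includes $ since S is the start symbol.
FOLLOW(A): in S→G A bool, A is followed by bool with FIRST {bool}. Thus FOLLOW(A) = {bool}.
For A → do G do: FIRST(do G do) = {do}, so it goes in M[A, t] for t ∈ {do}.
For A → λ: FIRST(λ) = {λ}, so it goes in M[A, t] for t ∈ {}; since λ ∈ FIRST, also for every t ∈ FOLLOW(A) = {bool}.
None of these place a production in M[A, $].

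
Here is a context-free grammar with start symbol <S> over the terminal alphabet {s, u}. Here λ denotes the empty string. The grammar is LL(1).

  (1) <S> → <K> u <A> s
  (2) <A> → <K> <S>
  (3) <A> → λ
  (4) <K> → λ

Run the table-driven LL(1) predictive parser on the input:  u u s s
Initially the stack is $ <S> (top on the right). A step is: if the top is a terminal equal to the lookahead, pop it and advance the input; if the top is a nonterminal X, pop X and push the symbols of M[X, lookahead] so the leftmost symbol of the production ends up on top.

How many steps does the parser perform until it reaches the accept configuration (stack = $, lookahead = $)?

      Stack            Input      Action
   1  $ <S>            u u s s $  expand <S> → <K> u <A> s
   2  $ s <A> u <K>    u u s s $  expand <K> → λ
   3  $ s <A> u        u u s s $  match u
   4  $ s <A>          u s s $    expand <A> → <K> <S>
   5  $ s <S> <K>      u s s $    expand <K> → λ
   6  $ s <S>          u s s $    expand <S> → <K> u <A> s
   7  $ s s <A> u <K>  u s s $    expand <K> → λ
   8  $ s s <A> u      u s s $    match u
   9  $ s s <A>        s s $      expand <A> → λ
  10  $ s s            s s $      match s
  11  $ s              s $        match s
Accept reached after 11 steps.

11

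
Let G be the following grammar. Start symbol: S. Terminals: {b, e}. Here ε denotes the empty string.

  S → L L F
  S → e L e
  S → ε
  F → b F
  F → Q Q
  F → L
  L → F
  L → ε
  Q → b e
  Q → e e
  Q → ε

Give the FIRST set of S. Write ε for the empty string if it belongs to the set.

{ε, b, e}

FIRST(Q): from Q→b e we get {b}; from Q→e e we get {e}; from Q→ε we get {ε}. So FIRST(Q) = {ε, b, e}.
FIRST(S): from S→L L F we get {ε, b, e}; from S→e L e we get {e}; from S→ε we get {ε}. So FIRST(S) = {ε, b, e}.
FIRST(F): from F→b F we get {b}; from F→Q Q we get {ε, b, e}; from F→L we get {ε, b, e}. So FIRST(F) = {ε, b, e}.
FIRST(L): from L→F we get {ε, b, e}; from L→ε we get {ε}. So FIRST(L) = {ε, b, e}.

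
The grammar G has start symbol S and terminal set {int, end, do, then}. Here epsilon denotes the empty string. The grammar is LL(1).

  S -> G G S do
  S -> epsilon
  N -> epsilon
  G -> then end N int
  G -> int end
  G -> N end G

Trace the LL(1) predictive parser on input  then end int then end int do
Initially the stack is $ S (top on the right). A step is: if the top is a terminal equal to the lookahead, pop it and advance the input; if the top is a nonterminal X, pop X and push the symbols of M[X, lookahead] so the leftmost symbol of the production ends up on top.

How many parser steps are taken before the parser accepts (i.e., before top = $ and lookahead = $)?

      Stack                    Input                           Action
   1  $ S                      then end int then end int do $  expand S -> G G S do
   2  $ do S G G               then end int then end int do $  expand G -> then end N int
   3  $ do S G int N end then  then end int then end int do $  match then
   4  $ do S G int N end       end int then end int do $       match end
   5  $ do S G int N           int then end int do $           expand N -> epsilon
   6  $ do S G int             int then end int do $           match int
   7  $ do S G                 then end int do $               expand G -> then end N int
   8  $ do S int N end then    then end int do $               match then
   9  $ do S int N end         end int do $                    match end
  10  $ do S int N             int do $                        expand N -> epsilon
  11  $ do S int               int do $                        match int
  12  $ do S                   do $                            expand S -> epsilon
  13  $ do                     do $                            match do
Accept reached after 13 steps.

13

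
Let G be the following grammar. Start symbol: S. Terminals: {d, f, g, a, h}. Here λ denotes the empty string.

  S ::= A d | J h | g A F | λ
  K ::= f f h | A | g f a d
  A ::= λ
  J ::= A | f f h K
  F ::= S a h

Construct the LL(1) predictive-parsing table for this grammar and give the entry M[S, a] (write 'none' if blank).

FIRST(A) = {λ}
FIRST(K) = {λ, f, g}  (via A)
FIRST(J) = {λ, f}  (via A)
FIRST(S) = {λ, d, f, g, h}  (via A d, J h)
FIRST(F) = {a, d, f, g, h}  (via S a h)
FOLLOW(S) includes $ since S is the start symbol.
FOLLOW(S): in F::=S a h, S is followed by a h with FIRST {a}. Thus FOLLOW(S) = {$, a}.
For S ::= A d: FIRST(A d) = {d}, so it goes in M[S, t] for t ∈ {d}.
For S ::= J h: FIRST(J h) = {f, h}, so it goes in M[S, t] for t ∈ {f, h}.
For S ::= g A F: FIRST(g A F) = {g}, so it goes in M[S, t] for t ∈ {g}.
For S ::= λ: FIRST(λ) = {λ}, so it goes in M[S, t] for t ∈ {}; since λ ∈ FIRST, also for every t ∈ FOLLOW(S) = {$, a}.

S ::= λ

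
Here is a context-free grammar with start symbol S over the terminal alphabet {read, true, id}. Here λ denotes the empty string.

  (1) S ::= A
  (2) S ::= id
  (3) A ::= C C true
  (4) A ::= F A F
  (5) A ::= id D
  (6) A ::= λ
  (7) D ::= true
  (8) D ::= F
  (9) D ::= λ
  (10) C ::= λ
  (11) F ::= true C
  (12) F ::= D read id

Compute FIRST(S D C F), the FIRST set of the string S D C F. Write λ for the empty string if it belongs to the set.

{id, read, true}

FIRST(C) = {λ}
FIRST(S) = {λ, id, read, true}  (via A)
FIRST(A) = {λ, id, read, true}  (via C C true, F A F)
FIRST(D) = {λ, read, true}  (via F)
FIRST(F) = {read, true}  (via D read id)
FIRST(S D C F): take FIRST of each symbol in turn, carrying on past any symbol whose FIRST contains λ; result {id, read, true}.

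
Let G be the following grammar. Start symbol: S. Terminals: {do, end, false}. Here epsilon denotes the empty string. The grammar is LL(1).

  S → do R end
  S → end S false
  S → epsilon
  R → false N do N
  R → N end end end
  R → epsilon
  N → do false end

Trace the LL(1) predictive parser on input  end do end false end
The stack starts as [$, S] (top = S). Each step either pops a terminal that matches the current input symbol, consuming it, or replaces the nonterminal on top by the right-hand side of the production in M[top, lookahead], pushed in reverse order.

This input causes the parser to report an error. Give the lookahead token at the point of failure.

step 1: stack=$ S  input=end do end false end $  — expand S → end S false
step 2: stack=$ false S end  input=end do end false end $  — match end
step 3: stack=$ false S  input=do end false end $  — expand S → do R end
step 4: stack=$ false end R do  input=do end false end $  — match do
step 5: stack=$ false end R  input=end false end $  — expand R → epsilon
step 6: stack=$ false end  input=end false end $  — match end
step 7: stack=$ false  input=false end $  — match false
step 8: stack=$  input=end $  — error: stack empty but input remains

end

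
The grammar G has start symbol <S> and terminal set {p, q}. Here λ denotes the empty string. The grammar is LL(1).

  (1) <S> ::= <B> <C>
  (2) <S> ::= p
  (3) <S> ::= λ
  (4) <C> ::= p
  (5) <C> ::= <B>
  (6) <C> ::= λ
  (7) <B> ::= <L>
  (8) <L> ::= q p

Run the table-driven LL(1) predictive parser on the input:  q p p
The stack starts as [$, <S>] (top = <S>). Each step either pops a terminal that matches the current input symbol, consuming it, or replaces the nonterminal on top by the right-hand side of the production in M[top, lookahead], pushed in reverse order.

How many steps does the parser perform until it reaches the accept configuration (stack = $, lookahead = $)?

7

step 1: stack=$ <S>  input=q p p $  — expand <S> ::= <B> <C>
step 2: stack=$ <C> <B>  input=q p p $  — expand <B> ::= <L>
step 3: stack=$ <C> <L>  input=q p p $  — expand <L> ::= q p
step 4: stack=$ <C> p q  input=q p p $  — match q
step 5: stack=$ <C> p  input=p p $  — match p
step 6: stack=$ <C>  input=p $  — expand <C> ::= p
step 7: stack=$ p  input=p $  — match p
Accept reached after 7 steps.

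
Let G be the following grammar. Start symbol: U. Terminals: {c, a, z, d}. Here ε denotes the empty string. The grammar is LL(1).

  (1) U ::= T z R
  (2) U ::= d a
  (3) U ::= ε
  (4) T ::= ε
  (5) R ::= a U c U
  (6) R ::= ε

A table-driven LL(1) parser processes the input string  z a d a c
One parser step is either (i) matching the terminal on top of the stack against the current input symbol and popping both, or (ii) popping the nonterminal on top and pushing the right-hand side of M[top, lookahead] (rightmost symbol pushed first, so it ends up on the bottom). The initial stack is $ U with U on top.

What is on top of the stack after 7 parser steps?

a

     Stack      Input        Action
  1  $ U        z a d a c $  expand U ::= T z R
  2  $ R z T    z a d a c $  expand T ::= ε
  3  $ R z      z a d a c $  match z
  4  $ R        a d a c $    expand R ::= a U c U
  5  $ U c U a  a d a c $    match a
  6  $ U c U    d a c $      expand U ::= d a
  7  $ U c a d  d a c $      match d
Stack after step 7: $ U c a (top = a).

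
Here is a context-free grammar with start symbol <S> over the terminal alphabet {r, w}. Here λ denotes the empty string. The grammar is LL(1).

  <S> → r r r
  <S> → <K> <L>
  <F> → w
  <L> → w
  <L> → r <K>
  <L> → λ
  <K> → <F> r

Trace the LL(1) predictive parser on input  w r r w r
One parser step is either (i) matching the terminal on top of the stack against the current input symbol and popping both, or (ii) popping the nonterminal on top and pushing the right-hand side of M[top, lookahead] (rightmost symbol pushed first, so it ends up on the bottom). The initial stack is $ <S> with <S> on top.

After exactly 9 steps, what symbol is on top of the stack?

w

     Stack        Input        Action
  1  $ <S>        w r r w r $  expand <S> → <K> <L>
  2  $ <L> <K>    w r r w r $  expand <K> → <F> r
  3  $ <L> r <F>  w r r w r $  expand <F> → w
  4  $ <L> r w    w r r w r $  match w
  5  $ <L> r      r r w r $    match r
  6  $ <L>        r w r $      expand <L> → r <K>
  7  $ <K> r      r w r $      match r
  8  $ <K>        w r $        expand <K> → <F> r
  9  $ r <F>      w r $        expand <F> → w
Stack after step 9: $ r w (top = w).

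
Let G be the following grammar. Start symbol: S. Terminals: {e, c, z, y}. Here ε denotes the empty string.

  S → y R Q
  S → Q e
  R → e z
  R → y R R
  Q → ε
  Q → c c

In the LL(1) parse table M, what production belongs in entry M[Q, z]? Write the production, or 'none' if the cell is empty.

none

FIRST(R): from R→e z we get {e}; from R→y R R we get {y}. So FIRST(R) = {e, y}.
FIRST(Q): from Q→ε we get {ε}; from Q→c c we get {c}. So FIRST(Q) = {ε, c}.
FIRST(S): from S→y R Q we get {y}; from S→Q e we get {c, e}. So FIRST(S) = {c, e, y}.
FOLLOW(S) includes $ since S is the start symbol.
FOLLOW(S): S appears on no right-hand side. Thus FOLLOW(S) = {$}.
FOLLOW(Q): in S→y R Q, the suffix after Q is empty, so FOLLOW(Q) ⊇ FOLLOW(S) = {$}; in S→Q e, Q is followed by e with FIRST {e}. Thus FOLLOW(Q) = {$, e}.
For Q → ε: FIRST(ε) = {ε}, so it goes in M[Q, t] for t ∈ {}; since ε ∈ FIRST, also for every t ∈ FOLLOW(Q) = {$, e}.
For Q → c c: FIRST(c c) = {c}, so it goes in M[Q, t] for t ∈ {c}.
None of these place a production in M[Q, z].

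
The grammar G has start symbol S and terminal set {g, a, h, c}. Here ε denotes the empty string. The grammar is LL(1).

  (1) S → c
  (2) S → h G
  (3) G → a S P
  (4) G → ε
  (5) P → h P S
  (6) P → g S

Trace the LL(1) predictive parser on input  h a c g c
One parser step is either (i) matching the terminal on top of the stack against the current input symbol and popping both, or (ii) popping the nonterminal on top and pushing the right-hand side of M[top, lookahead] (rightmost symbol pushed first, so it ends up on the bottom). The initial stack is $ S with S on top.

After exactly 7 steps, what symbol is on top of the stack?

g

step 1: stack=$ S  input=h a c g c $  — expand S → h G
step 2: stack=$ G h  input=h a c g c $  — match h
step 3: stack=$ G  input=a c g c $  — expand G → a S P
step 4: stack=$ P S a  input=a c g c $  — match a
step 5: stack=$ P S  input=c g c $  — expand S → c
step 6: stack=$ P c  input=c g c $  — match c
step 7: stack=$ P  input=g c $  — expand P → g S
Stack after step 7: $ S g (top = g).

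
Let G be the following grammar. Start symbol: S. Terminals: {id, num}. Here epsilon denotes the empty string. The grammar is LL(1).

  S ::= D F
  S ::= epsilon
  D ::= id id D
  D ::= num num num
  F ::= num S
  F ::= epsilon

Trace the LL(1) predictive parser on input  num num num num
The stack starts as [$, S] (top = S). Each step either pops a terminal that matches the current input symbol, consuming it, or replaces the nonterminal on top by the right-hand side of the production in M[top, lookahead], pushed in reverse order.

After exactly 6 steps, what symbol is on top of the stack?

num

     Stack            Input              Action
  1  $ S              num num num num $  expand S ::= D F
  2  $ F D            num num num num $  expand D ::= num num num
  3  $ F num num num  num num num num $  match num
  4  $ F num num      num num num $      match num
  5  $ F num          num num $          match num
  6  $ F              num $              expand F ::= num S
Stack after step 6: $ S num (top = num).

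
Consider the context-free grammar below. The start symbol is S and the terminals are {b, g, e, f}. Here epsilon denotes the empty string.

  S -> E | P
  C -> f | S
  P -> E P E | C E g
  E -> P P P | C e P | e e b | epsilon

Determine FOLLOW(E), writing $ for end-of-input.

{$, e, f, g}

FIRST(S): from S->E we get {epsilon, e, f, g}; from S->P we get {e, f, g}. So FIRST(S) = {epsilon, e, f, g}.
FIRST(C): from C->f we get {f}; from C->S we get {epsilon, e, f, g}. So FIRST(C) = {epsilon, e, f, g}.
FIRST(P): from P->E P E we get {e, f, g}; from P->C E g we get {e, f, g}. So FIRST(P) = {e, f, g}.
FIRST(E): from E->P P P we get {e, f, g}; from E->C e P we get {e, f, g}; from E->e e b we get {e}; from E->epsilon we get {epsilon}. So FIRST(E) = {epsilon, e, f, g}.
FOLLOW(S) includes $ since S is the start symbol.
FOLLOW(C): in P->C E g, C is followed by E g with FIRST {e, f, g}; in E->C e P, C is followed by e P with FIRST {e}. Thus FOLLOW(C) = {e, f, g}.
FOLLOW(S): in C->S, the suffix after S is empty, so FOLLOW(S) ⊇ FOLLOW(C) = {e, f, g}. Thus FOLLOW(S) = {$, e, f, g}.
FOLLOW(P): in S->P, the suffix after P is empty, so FOLLOW(P) ⊇ FOLLOW(S) = {$, e, f, g}; in P->E P E, P is followed by E with FIRST {epsilon, e, f, g}; in P->E P E, the suffix after P is nullable (adds nothing new); in E->P P P (occurrence 1), P is followed by P P with FIRST {e, f, g}; in E->P P P (occurrence 2), P is followed by P with FIRST {e, f, g}; in E->P P P (occurrence 3), the suffix after P is empty, so FOLLOW(P) ⊇ FOLLOW(E) = {$, e, f, g}; in E->C e P, the suffix after P is empty, so FOLLOW(P) ⊇ FOLLOW(E) = {$, e, f, g}. Thus FOLLOW(P) = {$, e, f, g}.
FOLLOW(E): in S->E, the suffix after E is empty, so FOLLOW(E) ⊇ FOLLOW(S) = {$, e, f, g}; in P->E P E (occurrence 1), E is followed by P E with FIRST {e, f, g}; in P->E P E (occurrence 2), the suffix after E is empty, so FOLLOW(E) ⊇ FOLLOW(P) = {$, e, f, g}; in P->C E g, E is followed by g with FIRST {g}. Thus FOLLOW(E) = {$, e, f, g}.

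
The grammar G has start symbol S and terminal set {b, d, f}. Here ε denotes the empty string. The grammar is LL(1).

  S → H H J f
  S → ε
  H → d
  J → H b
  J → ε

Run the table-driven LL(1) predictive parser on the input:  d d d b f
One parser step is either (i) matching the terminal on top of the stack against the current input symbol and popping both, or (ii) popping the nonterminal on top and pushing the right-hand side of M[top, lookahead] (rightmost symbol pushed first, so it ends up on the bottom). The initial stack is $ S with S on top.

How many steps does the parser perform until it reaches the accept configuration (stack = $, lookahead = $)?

step 1: stack=$ S  input=d d d b f $  — expand S → H H J f
step 2: stack=$ f J H H  input=d d d b f $  — expand H → d
step 3: stack=$ f J H d  input=d d d b f $  — match d
step 4: stack=$ f J H  input=d d b f $  — expand H → d
step 5: stack=$ f J d  input=d d b f $  — match d
step 6: stack=$ f J  input=d b f $  — expand J → H b
step 7: stack=$ f b H  input=d b f $  — expand H → d
step 8: stack=$ f b d  input=d b f $  — match d
step 9: stack=$ f b  input=b f $  — match b
step 10: stack=$ f  input=f $  — match f
Accept reached after 10 steps.

10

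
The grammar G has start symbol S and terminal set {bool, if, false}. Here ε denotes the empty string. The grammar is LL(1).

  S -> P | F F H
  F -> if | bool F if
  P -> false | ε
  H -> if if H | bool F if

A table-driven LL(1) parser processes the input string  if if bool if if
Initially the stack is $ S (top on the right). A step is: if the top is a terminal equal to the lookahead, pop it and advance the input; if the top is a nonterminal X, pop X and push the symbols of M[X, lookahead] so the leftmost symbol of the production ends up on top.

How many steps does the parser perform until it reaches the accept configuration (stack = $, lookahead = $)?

      Stack        Input               Action
   1  $ S          if if bool if if $  expand S -> F F H
   2  $ H F F      if if bool if if $  expand F -> if
   3  $ H F if     if if bool if if $  match if
   4  $ H F        if bool if if $     expand F -> if
   5  $ H if       if bool if if $     match if
   6  $ H          bool if if $        expand H -> bool F if
   7  $ if F bool  bool if if $        match bool
   8  $ if F       if if $             expand F -> if
   9  $ if if      if if $             match if
  10  $ if         if $                match if
Accept reached after 10 steps.

10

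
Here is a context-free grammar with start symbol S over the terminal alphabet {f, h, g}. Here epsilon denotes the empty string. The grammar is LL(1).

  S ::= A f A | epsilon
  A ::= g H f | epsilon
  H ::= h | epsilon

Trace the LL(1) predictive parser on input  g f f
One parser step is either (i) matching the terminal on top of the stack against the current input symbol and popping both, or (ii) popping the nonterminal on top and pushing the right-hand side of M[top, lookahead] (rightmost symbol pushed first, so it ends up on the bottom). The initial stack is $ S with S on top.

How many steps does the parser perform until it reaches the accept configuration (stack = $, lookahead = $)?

7

     Stack        Input    Action
  1  $ S          g f f $  expand S ::= A f A
  2  $ A f A      g f f $  expand A ::= g H f
  3  $ A f f H g  g f f $  match g
  4  $ A f f H    f f $    expand H ::= epsilon
  5  $ A f f      f f $    match f
  6  $ A f        f $      match f
  7  $ A          $        expand A ::= epsilon
Accept reached after 7 steps.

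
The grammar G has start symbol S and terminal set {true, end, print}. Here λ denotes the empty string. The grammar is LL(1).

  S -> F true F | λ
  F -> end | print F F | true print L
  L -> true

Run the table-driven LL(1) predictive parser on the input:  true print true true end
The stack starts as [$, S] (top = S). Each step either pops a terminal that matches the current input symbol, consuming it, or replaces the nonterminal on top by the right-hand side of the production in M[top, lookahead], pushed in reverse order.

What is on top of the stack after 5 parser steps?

true

step 1: stack=$ S  input=true print true true end $  — expand S -> F true F
step 2: stack=$ F true F  input=true print true true end $  — expand F -> true print L
step 3: stack=$ F true L print true  input=true print true true end $  — match true
step 4: stack=$ F true L print  input=print true true end $  — match print
step 5: stack=$ F true L  input=true true end $  — expand L -> true
Stack after step 5: $ F true true (top = true).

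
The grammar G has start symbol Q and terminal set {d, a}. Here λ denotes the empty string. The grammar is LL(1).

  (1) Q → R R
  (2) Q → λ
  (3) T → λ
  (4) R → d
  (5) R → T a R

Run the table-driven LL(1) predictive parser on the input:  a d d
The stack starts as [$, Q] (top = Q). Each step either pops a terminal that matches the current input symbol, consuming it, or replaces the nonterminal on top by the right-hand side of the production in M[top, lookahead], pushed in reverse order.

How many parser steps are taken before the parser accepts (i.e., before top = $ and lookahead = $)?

step 1: stack=$ Q  input=a d d $  — expand Q → R R
step 2: stack=$ R R  input=a d d $  — expand R → T a R
step 3: stack=$ R R a T  input=a d d $  — expand T → λ
step 4: stack=$ R R a  input=a d d $  — match a
step 5: stack=$ R R  input=d d $  — expand R → d
step 6: stack=$ R d  input=d d $  — match d
step 7: stack=$ R  input=d $  — expand R → d
step 8: stack=$ d  input=d $  — match d
Accept reached after 8 steps.

8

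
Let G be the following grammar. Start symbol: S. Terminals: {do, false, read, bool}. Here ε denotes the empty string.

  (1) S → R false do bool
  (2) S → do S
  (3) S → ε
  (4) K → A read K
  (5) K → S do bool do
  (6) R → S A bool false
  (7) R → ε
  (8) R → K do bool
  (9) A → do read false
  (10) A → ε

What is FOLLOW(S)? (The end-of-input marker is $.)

{$, bool, do}

FIRST(A) = {ε, do}
FIRST(S) = {ε, bool, do, false, read}  (via R false do bool)
FIRST(K) = {bool, do, false, read}  (via A read K, S do bool do)
FIRST(R) = {ε, bool, do, false, read}  (via S A bool false, K do bool)
FOLLOW(S) includes $ since S is the start symbol.
FOLLOW(S): in S→do S, the suffix after S is empty (adds nothing new); in K→S do bool do, S is followed by do bool do with FIRST {do}; in R→S A bool false, S is followed by A bool false with FIRST {bool, do}. Thus FOLLOW(S) = {$, bool, do}.
FOLLOW(K): in K→A read K, the suffix after K is empty (adds nothing new); in R→K do bool, K is followed by do bool with FIRST {do}. Thus FOLLOW(K) = {do}.
FOLLOW(R): in S→R false do bool, R is followed by false do bool with FIRST {false}. Thus FOLLOW(R) = {false}.
FOLLOW(A): in K→A read K, A is followed by read K with FIRST {read}; in R→S A bool false, A is followed by bool false with FIRST {bool}. Thus FOLLOW(A) = {bool, read}.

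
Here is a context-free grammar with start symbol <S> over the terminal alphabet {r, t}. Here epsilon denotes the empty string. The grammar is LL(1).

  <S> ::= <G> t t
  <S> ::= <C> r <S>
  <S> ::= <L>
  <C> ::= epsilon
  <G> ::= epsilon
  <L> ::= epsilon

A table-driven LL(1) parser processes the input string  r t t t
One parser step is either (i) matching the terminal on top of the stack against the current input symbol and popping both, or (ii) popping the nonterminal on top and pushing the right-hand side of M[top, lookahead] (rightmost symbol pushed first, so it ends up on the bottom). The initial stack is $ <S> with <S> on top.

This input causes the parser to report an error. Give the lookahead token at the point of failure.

t

     Stack        Input      Action
  1  $ <S>        r t t t $  expand <S> ::= <C> r <S>
  2  $ <S> r <C>  r t t t $  expand <C> ::= epsilon
  3  $ <S> r      r t t t $  match r
  4  $ <S>        t t t $    expand <S> ::= <G> t t
  5  $ t t <G>    t t t $    expand <G> ::= epsilon
  6  $ t t        t t t $    match t
  7  $ t          t t $      match t
  8  $            t $        error: stack empty but input remains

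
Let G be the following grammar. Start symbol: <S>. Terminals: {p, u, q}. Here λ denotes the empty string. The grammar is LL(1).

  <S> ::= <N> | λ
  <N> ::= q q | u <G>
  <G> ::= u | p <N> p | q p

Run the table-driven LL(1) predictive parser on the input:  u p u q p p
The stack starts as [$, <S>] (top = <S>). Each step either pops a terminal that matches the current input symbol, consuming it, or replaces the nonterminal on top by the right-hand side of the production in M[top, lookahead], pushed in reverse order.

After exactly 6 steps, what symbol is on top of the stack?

u

     Stack      Input          Action
  1  $ <S>      u p u q p p $  expand <S> ::= <N>
  2  $ <N>      u p u q p p $  expand <N> ::= u <G>
  3  $ <G> u    u p u q p p $  match u
  4  $ <G>      p u q p p $    expand <G> ::= p <N> p
  5  $ p <N> p  p u q p p $    match p
  6  $ p <N>    u q p p $      expand <N> ::= u <G>
Stack after step 6: $ p <G> u (top = u).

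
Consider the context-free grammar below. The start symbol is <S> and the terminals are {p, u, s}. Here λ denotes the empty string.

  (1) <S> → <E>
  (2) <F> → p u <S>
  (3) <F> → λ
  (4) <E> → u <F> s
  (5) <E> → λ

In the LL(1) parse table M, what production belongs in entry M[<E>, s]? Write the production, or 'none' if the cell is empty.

FIRST(<F>) = {λ, p}
FIRST(<E>) = {λ, u}
FIRST(<S>) = {λ, u}  (via <E>)
FOLLOW(<S>) includes $ since <S> is the start symbol.
FOLLOW(<S>): in <F>→p u <S>, the suffix after <S> is empty, so FOLLOW(<S>) ⊇ FOLLOW(<F>) = {s}. Thus FOLLOW(<S>) = {$, s}.
FOLLOW(<E>): in <S>→<E>, the suffix after <E> is empty, so FOLLOW(<E>) ⊇ FOLLOW(<S>) = {$, s}. Thus FOLLOW(<E>) = {$, s}.
For <E> → u <F> s: FIRST(u <F> s) = {u}, so it goes in M[<E>, t] for t ∈ {u}.
For <E> → λ: FIRST(λ) = {λ}, so it goes in M[<E>, t] for t ∈ {}; since λ ∈ FIRST, also for every t ∈ FOLLOW(<E>) = {$, s}.

<E> → λ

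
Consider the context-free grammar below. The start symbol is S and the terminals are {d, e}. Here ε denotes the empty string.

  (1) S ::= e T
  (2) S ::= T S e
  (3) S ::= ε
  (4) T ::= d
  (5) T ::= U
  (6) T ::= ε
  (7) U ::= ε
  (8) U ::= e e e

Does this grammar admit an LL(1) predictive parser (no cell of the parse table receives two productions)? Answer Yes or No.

FIRST(S) = {ε, d, e}
FIRST(T) = {ε, d, e}
FIRST(U) = {ε, e}
FOLLOW(S) = {$, e}
FOLLOW(T) = {$, d, e}
FOLLOW(U) = {$, d, e}
Cell M[S, e] receives both S ::= e T and S ::= T S e and S ::= ε — the grammar is not LL(1).

No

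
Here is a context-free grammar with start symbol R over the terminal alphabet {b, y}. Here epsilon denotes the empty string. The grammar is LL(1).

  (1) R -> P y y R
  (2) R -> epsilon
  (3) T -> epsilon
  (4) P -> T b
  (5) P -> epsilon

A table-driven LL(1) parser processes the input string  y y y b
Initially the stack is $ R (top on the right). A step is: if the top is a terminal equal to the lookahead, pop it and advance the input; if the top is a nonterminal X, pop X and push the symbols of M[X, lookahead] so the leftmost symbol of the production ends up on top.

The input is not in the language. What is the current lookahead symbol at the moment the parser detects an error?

     Stack      Input      Action
  1  $ R        y y y b $  expand R -> P y y R
  2  $ R y y P  y y y b $  expand P -> epsilon
  3  $ R y y    y y y b $  match y
  4  $ R y      y y b $    match y
  5  $ R        y b $      expand R -> P y y R
  6  $ R y y P  y b $      expand P -> epsilon
  7  $ R y y    y b $      match y
  8  $ R y      b $        error: top is terminal y but lookahead is b

b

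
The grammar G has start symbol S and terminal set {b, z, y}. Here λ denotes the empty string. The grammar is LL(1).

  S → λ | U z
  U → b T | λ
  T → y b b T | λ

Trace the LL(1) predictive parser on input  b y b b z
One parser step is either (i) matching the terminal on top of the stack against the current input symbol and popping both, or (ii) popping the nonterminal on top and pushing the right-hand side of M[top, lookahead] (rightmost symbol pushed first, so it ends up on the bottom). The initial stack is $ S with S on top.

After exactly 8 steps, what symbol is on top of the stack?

     Stack        Input        Action
  1  $ S          b y b b z $  expand S → U z
  2  $ z U        b y b b z $  expand U → b T
  3  $ z T b      b y b b z $  match b
  4  $ z T        y b b z $    expand T → y b b T
  5  $ z T b b y  y b b z $    match y
  6  $ z T b b    b b z $      match b
  7  $ z T b      b z $        match b
  8  $ z T        z $          expand T → λ
Stack after step 8: $ z (top = z).

z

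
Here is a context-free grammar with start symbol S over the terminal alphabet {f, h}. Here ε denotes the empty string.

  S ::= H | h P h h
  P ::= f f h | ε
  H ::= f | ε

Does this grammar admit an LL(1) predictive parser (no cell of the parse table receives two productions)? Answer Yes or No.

FIRST(S) = {ε, f, h}
FIRST(P) = {ε, f}
FIRST(H) = {ε, f}
FOLLOW(S) = {$}
FOLLOW(P) = {h}
FOLLOW(H) = {$}
Each cell of M receives at most one production.

Yes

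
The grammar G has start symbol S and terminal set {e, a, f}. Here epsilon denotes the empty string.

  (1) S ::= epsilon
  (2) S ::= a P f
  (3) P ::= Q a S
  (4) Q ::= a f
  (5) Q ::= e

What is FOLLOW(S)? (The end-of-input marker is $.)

FIRST(S): from S::=epsilon we get {epsilon}; from S::=a P f we get {a}. So FIRST(S) = {epsilon, a}.
FIRST(Q): from Q::=a f we get {a}; from Q::=e we get {e}. So FIRST(Q) = {a, e}.
FIRST(P): from P::=Q a S we get {a, e}. So FIRST(P) = {a, e}.
FOLLOW(S) includes $ since S is the start symbol.
FOLLOW(P): in S::=a P f, P is followed by f with FIRST {f}. Thus FOLLOW(P) = {f}.
FOLLOW(S): in P::=Q a S, the suffix after S is empty, so FOLLOW(S) ⊇ FOLLOW(P) = {f}. Thus FOLLOW(S) = {$, f}.
FOLLOW(Q): in P::=Q a S, Q is followed by a S with FIRST {a}. Thus FOLLOW(Q) = {a}.

{$, f}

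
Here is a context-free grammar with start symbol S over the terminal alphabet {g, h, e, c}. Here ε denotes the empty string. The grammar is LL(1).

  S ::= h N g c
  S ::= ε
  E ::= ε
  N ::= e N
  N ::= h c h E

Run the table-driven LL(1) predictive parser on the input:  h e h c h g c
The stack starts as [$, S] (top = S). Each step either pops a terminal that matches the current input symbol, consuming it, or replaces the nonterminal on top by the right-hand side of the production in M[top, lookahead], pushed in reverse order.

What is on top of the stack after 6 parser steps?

     Stack          Input            Action
  1  $ S            h e h c h g c $  expand S ::= h N g c
  2  $ c g N h      h e h c h g c $  match h
  3  $ c g N        e h c h g c $    expand N ::= e N
  4  $ c g N e      e h c h g c $    match e
  5  $ c g N        h c h g c $      expand N ::= h c h E
  6  $ c g E h c h  h c h g c $      match h
Stack after step 6: $ c g E h c (top = c).

c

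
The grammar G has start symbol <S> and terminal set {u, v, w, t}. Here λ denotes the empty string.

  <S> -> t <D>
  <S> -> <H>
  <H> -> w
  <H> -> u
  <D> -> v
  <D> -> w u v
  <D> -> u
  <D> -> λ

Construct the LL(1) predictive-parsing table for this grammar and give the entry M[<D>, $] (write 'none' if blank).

<D> -> λ

FIRST(<H>): from <H>->w we get {w}; from <H>->u we get {u}. So FIRST(<H>) = {u, w}.
FIRST(<D>): from <D>->v we get {v}; from <D>->w u v we get {w}; from <D>->u we get {u}; from <D>->λ we get {λ}. So FIRST(<D>) = {λ, u, v, w}.
FIRST(<S>): from <S>->t <D> we get {t}; from <S>-><H> we get {u, w}. So FIRST(<S>) = {t, u, w}.
FOLLOW(<S>) includes $ since <S> is the start symbol.
FOLLOW(<S>): <S> appears on no right-hand side. Thus FOLLOW(<S>) = {$}.
FOLLOW(<D>): in <S>->t <D>, the suffix after <D> is empty, so FOLLOW(<D>) ⊇ FOLLOW(<S>) = {$}. Thus FOLLOW(<D>) = {$}.
For <D> -> v: FIRST(v) = {v}, so it goes in M[<D>, t] for t ∈ {v}.
For <D> -> w u v: FIRST(w u v) = {w}, so it goes in M[<D>, t] for t ∈ {w}.
For <D> -> u: FIRST(u) = {u}, so it goes in M[<D>, t] for t ∈ {u}.
For <D> -> λ: FIRST(λ) = {λ}, so it goes in M[<D>, t] for t ∈ {}; since λ ∈ FIRST, also for every t ∈ FOLLOW(<D>) = {$}.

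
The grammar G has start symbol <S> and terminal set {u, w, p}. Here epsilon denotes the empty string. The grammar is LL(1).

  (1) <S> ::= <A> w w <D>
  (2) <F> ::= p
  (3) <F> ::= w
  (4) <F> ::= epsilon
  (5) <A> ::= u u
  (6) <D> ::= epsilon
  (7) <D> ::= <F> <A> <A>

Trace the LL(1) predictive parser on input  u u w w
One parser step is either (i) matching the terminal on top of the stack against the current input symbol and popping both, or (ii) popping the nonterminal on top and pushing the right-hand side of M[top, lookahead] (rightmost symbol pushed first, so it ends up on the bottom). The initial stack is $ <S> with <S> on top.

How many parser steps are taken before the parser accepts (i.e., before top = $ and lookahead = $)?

step 1: stack=$ <S>  input=u u w w $  — expand <S> ::= <A> w w <D>
step 2: stack=$ <D> w w <A>  input=u u w w $  — expand <A> ::= u u
step 3: stack=$ <D> w w u u  input=u u w w $  — match u
step 4: stack=$ <D> w w u  input=u w w $  — match u
step 5: stack=$ <D> w w  input=w w $  — match w
step 6: stack=$ <D> w  input=w $  — match w
step 7: stack=$ <D>  input=$  — expand <D> ::= epsilon
Accept reached after 7 steps.

7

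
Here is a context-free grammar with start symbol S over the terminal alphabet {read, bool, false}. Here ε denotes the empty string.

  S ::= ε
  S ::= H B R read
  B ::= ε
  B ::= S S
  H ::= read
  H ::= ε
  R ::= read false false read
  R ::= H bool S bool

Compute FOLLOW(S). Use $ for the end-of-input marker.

FIRST(H) = {ε, read}
FIRST(R) = {bool, read}  (via H bool S bool)
FIRST(S) = {ε, bool, read}  (via H B R read)
FIRST(B) = {ε, bool, read}  (via S S)
FOLLOW(S) includes $ since S is the start symbol.
FOLLOW(B): in S::=H B R read, B is followed by R read with FIRST {bool, read}. Thus FOLLOW(B) = {bool, read}.
FOLLOW(S): in B::=S S (occurrence 1), S is followed by S with FIRST {ε, bool, read}; in B::=S S (occurrence 1), the suffix after S is nullable, so FOLLOW(S) ⊇ FOLLOW(B) = {bool, read}; in B::=S S (occurrence 2), the suffix after S is empty, so FOLLOW(S) ⊇ FOLLOW(B) = {bool, read}; in R::=H bool S bool, S is followed by bool with FIRST {bool}. Thus FOLLOW(S) = {$, bool, read}.
FOLLOW(H): in S::=H B R read, H is followed by B R read with FIRST {bool, read}; in R::=H bool S bool, H is followed by bool S bool with FIRST {bool}. Thus FOLLOW(H) = {bool, read}.
FOLLOW(R): in S::=H B R read, R is followed by read with FIRST {read}. Thus FOLLOW(R) = {read}.

{$, bool, read}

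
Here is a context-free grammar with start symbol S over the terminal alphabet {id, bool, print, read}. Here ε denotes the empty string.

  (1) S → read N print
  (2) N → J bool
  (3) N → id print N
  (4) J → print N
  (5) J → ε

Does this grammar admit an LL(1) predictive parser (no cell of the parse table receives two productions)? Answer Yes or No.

FIRST(S) = {read}
FIRST(N) = {bool, id, print}
FIRST(J) = {ε, print}
FOLLOW(S) = {$}
FOLLOW(N) = {bool, print}
FOLLOW(J) = {bool}
Each cell of M receives at most one production.

Yes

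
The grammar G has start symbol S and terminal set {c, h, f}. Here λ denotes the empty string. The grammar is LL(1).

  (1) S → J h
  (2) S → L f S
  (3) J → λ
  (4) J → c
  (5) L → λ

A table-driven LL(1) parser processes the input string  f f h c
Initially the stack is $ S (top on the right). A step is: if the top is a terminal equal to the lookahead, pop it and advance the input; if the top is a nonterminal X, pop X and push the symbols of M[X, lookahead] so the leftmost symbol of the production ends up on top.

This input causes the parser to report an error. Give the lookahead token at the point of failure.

      Stack    Input      Action
   1  $ S      f f h c $  expand S → L f S
   2  $ S f L  f f h c $  expand L → λ
   3  $ S f    f f h c $  match f
   4  $ S      f h c $    expand S → L f S
   5  $ S f L  f h c $    expand L → λ
   6  $ S f    f h c $    match f
   7  $ S      h c $      expand S → J h
   8  $ h J    h c $      expand J → λ
   9  $ h      h c $      match h
  10  $        c $        error: stack empty but input remains

c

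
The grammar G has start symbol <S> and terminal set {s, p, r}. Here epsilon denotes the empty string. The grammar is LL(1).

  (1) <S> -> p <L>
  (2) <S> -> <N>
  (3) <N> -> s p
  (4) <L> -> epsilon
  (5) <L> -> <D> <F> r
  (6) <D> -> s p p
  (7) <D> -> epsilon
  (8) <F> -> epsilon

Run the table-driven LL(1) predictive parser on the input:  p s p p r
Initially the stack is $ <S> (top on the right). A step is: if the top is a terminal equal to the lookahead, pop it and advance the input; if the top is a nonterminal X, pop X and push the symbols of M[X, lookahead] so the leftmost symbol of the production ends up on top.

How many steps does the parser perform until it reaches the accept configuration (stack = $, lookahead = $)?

     Stack          Input        Action
  1  $ <S>          p s p p r $  expand <S> -> p <L>
  2  $ <L> p        p s p p r $  match p
  3  $ <L>          s p p r $    expand <L> -> <D> <F> r
  4  $ r <F> <D>    s p p r $    expand <D> -> s p p
  5  $ r <F> p p s  s p p r $    match s
  6  $ r <F> p p    p p r $      match p
  7  $ r <F> p      p r $        match p
  8  $ r <F>        r $          expand <F> -> epsilon
  9  $ r            r $          match r
Accept reached after 9 steps.

9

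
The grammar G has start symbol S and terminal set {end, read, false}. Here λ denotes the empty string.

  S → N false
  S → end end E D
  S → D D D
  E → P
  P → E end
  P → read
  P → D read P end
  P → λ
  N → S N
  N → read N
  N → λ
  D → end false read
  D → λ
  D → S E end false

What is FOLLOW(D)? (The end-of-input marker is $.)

FIRST(S): from S→N false we get {end, false, read}; from S→end end E D we get {end}; from S→D D D we get {λ, end, false, read}. So FIRST(S) = {λ, end, false, read}.
FIRST(N): from N→S N we get {λ, end, false, read}; from N→read N we get {read}; from N→λ we get {λ}. So FIRST(N) = {λ, end, false, read}.
FIRST(E): from E→P we get {λ, end, false, read}. So FIRST(E) = {λ, end, false, read}.
FIRST(D): from D→end false read we get {end}; from D→λ we get {λ}; from D→S E end false we get {end, false, read}. So FIRST(D) = {λ, end, false, read}.
FIRST(P): from P→E end we get {end, false, read}; from P→read we get {read}; from P→D read P end we get {end, false, read}; from P→λ we get {λ}. So FIRST(P) = {λ, end, false, read}.
FOLLOW(S) includes $ since S is the start symbol.
FOLLOW(N): in S→N false, N is followed by false with FIRST {false}; in N→S N, the suffix after N is empty (adds nothing new); in N→read N, the suffix after N is empty (adds nothing new). Thus FOLLOW(N) = {false}.
FOLLOW(S): in N→S N, S is followed by N with FIRST {λ, end, false, read}; in N→S N, the suffix after S is nullable, so FOLLOW(S) ⊇ FOLLOW(N) = {false}; in D→S E end false, S is followed by E end false with FIRST {end, false, read}. Thus FOLLOW(S) = {$, end, false, read}.
FOLLOW(E): in S→end end E D, E is followed by D with FIRST {λ, end, false, read}; in S→end end E D, the suffix after E is nullable, so FOLLOW(E) ⊇ FOLLOW(S) = {$, end, false, read}; in P→E end, E is followed by end with FIRST {end}; in D→S E end false, E is followed by end false with FIRST {end}. Thus FOLLOW(E) = {$, end, false, read}.
FOLLOW(P): in E→P, the suffix after P is empty, so FOLLOW(P) ⊇ FOLLOW(E) = {$, end, false, read}; in P→D read P end, P is followed by end with FIRST {end}. Thus FOLLOW(P) = {$, end, false, read}.
FOLLOW(D): in S→end end E D, the suffix after D is empty, so FOLLOW(D) ⊇ FOLLOW(S) = {$, end, false, read}; in S→D D D (occurrence 1), D is followed by D D with FIRST {λ, end, false, read}; in S→D D D (occurrence 1), the suffix after D is nullable, so FOLLOW(D) ⊇ FOLLOW(S) = {$, end, false, read}; in S→D D D (occurrence 2), D is followed by D with FIRST {λ, end, false, read}; in S→D D D (occurrence 2), the suffix after D is nullable, so FOLLOW(D) ⊇ FOLLOW(S) = {$, end, false, read}; in S→D D D (occurrence 3), the suffix after D is empty, so FOLLOW(D) ⊇ FOLLOW(S) = {$, end, false, read}; in P→D read P end, D is followed by read P end with FIRST {read}. Thus FOLLOW(D) = {$, end, false, read}.

{$, end, false, read}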